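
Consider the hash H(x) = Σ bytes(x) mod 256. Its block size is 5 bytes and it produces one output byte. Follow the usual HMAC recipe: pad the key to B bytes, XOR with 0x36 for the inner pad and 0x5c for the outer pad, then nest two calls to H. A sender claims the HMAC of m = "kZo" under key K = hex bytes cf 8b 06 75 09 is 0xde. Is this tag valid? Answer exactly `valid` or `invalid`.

valid

Key hex bytes cf 8b 06 75 09 is exactly B = 5 bytes: K' = cf 8b 06 75 09.
K' ⊕ ipad = f9 bd 30 43 3f; K' ⊕ opad = 93 d7 5a 29 55.
Inner hash: sum = 249+189+48+67+63+107+90+111 = 924; mod 256 = 156 → 9c.
Outer hash (recomputed tag): sum = 147+215+90+41+85+156 = 734; mod 256 = 222 → de.
Recomputed tag = de; claimed = de → match.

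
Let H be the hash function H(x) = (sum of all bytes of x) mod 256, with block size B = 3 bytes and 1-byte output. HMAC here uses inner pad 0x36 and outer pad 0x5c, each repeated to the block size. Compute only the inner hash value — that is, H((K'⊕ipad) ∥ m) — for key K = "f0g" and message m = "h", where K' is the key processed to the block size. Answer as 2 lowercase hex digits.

0f

Key "f0g" = 66 30 67 is exactly B = 3 bytes: K' = 66 30 67.
K' ⊕ ipad = 50 06 51.
Inner input = 50 06 51 ∥ 68.
Inner hash: sum = 80+6+81+104 = 271; mod 256 = 15 → 0f.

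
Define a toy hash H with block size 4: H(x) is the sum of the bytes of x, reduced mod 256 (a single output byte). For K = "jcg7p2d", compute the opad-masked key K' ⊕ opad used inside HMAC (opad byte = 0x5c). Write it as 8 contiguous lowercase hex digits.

Key "jcg7p2d" = 6a 63 67 37 70 32 64 is 7 bytes > B = 4, so hash it first: H(key) = 71, then zero-pad to 4 bytes: K' = 71 00 00 00.
XOR each byte with 0x5c: 71⊕5c=2d, 00⊕5c=5c, 00⊕5c=5c, 00⊕5c=5c.

2d5c5c5c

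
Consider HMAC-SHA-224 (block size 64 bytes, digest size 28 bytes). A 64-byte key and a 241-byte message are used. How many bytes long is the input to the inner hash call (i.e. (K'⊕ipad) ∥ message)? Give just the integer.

305

Key is 64 ≤ 64 bytes, zero-padded: |K'| = 64.
Inner input = (K'⊕ipad) ∥ m → 64 + 241 = 305 bytes.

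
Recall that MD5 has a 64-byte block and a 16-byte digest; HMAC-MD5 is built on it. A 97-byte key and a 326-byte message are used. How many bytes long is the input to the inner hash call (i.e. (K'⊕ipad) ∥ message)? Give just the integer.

390

Key is 97 > 64 bytes, so it is hashed to 16 bytes then zero-padded to 64: |K'| = 64.
Inner input = (K'⊕ipad) ∥ m → 64 + 326 = 390 bytes.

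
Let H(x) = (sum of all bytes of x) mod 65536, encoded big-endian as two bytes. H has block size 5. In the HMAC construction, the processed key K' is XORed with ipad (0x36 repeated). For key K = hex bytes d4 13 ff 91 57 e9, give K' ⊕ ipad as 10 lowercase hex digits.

3581363636

Key hex bytes d4 13 ff 91 57 e9 is 6 bytes > B = 5, so hash it first: H(key) = 03 b7, then zero-pad to 5 bytes: K' = 03 b7 00 00 00.
XOR each byte with 0x36: 03⊕36=35, b7⊕36=81, 00⊕36=36, 00⊕36=36, 00⊕36=36.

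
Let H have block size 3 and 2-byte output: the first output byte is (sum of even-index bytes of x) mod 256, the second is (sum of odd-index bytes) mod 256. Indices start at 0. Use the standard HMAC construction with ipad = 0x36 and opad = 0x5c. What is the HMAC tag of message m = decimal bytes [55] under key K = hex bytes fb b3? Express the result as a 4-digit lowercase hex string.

bff2

Key hex bytes fb b3 is 2 bytes ≤ B = 3; zero-pad to 3 bytes: K' = fb b3 00.
K' ⊕ ipad = cd 85 36.  K' ⊕ opad = a7 ef 5c.
Inner input = (K'⊕ipad) ∥ m = cd 85 36 ∥ 37.
Inner hash: even-index sum = 259 mod 256 = 3; odd-index sum = 188 mod 256 = 188 → 03 bc.
Outer input = (K'⊕opad) ∥ inner = a7 ef 5c ∥ 03 bc.
Outer hash (tag): even-index sum = 447 mod 256 = 191; odd-index sum = 242 mod 256 = 242 → bf f2.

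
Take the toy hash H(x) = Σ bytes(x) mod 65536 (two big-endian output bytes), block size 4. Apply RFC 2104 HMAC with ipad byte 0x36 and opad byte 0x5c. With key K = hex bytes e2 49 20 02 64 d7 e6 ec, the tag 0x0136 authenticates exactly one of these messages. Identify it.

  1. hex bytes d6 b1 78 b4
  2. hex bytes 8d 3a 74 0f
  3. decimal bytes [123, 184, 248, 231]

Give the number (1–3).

Key hex bytes e2 49 20 02 64 d7 e6 ec is 8 bytes > B = 4, so hash it first: H(key) = 04 5a, then zero-pad to 4 bytes: K' = 04 5a 00 00.
K' ⊕ ipad = 32 6c 36 36; K' ⊕ opad = 58 06 5c 5c.
m1: inner = H(32 6c 36 36 d6 b1 78 b4) = 03 bd; tag = H(58 06 5c 5c 03 bd) = 01d6
m2: inner = H(32 6c 36 36 8d 3a 74 0f) = 02 54; tag = H(58 06 5c 5c 02 54) = 016c
m3: inner = H(32 6c 36 36 7b b8 f8 e7) = 04 1c; tag = H(58 06 5c 5c 04 1c) = 0136 ← matches

3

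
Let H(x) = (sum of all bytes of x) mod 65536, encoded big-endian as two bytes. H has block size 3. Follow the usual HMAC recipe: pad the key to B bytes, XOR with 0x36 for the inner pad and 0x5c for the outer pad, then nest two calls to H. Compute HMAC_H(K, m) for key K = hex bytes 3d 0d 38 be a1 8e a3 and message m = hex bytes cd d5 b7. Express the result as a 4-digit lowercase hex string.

Key hex bytes 3d 0d 38 be a1 8e a3 is 7 bytes > B = 3, so hash it first: H(key) = 03 12, then zero-pad to 3 bytes: K' = 03 12 00.
K' ⊕ ipad = 35 24 36.  K' ⊕ opad = 5f 4e 5c.
Inner input = (K'⊕ipad) ∥ m = 35 24 36 ∥ cd d5 b7.
Inner hash: sum = 53+36+54+205+213+183 = 744 → 02 e8.
Outer input = (K'⊕opad) ∥ inner = 5f 4e 5c ∥ 02 e8.
Outer hash (tag): sum = 95+78+92+2+232 = 499 → 01 f3.

01f3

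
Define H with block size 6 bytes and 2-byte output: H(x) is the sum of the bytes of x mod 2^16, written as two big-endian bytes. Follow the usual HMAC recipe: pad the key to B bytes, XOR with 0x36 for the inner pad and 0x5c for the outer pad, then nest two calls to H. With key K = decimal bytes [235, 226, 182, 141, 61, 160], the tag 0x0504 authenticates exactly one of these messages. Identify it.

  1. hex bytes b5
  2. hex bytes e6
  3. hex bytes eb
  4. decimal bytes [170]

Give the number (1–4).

2

Key decimal bytes [235, 226, 182, 141, 61, 160] = eb e2 b6 8d 3d a0 is exactly B = 6 bytes: K' = eb e2 b6 8d 3d a0.
K' ⊕ ipad = dd d4 80 bb 0b 96; K' ⊕ opad = b7 be ea d1 61 fc.
m1: inner = H(dd d4 80 bb 0b 96 b5) = 04 42; tag = H(b7 be ea d1 61 fc 04 42) = 04d3
m2: inner = H(dd d4 80 bb 0b 96 e6) = 04 73; tag = H(b7 be ea d1 61 fc 04 73) = 0504 ← matches
m3: inner = H(dd d4 80 bb 0b 96 eb) = 04 78; tag = H(b7 be ea d1 61 fc 04 78) = 0509
m4: inner = H(dd d4 80 bb 0b 96 aa) = 04 37; tag = H(b7 be ea d1 61 fc 04 37) = 04c8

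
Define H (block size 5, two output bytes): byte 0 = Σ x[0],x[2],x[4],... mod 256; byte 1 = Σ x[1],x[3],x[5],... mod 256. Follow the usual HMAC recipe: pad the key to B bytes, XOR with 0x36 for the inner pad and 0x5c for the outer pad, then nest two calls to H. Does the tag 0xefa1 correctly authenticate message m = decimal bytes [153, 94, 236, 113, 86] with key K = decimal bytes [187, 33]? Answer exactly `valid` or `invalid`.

Key decimal bytes [187, 33] = bb 21 is 2 bytes ≤ B = 5; zero-pad to 5 bytes: K' = bb 21 00 00 00.
K' ⊕ ipad = 8d 17 36 36 36; K' ⊕ opad = e7 7d 5c 5c 5c.
Inner hash: even-index sum = 456 mod 256 = 200; odd-index sum = 552 mod 256 = 40 → c8 28.
Outer hash (recomputed tag): even-index sum = 455 mod 256 = 199; odd-index sum = 417 mod 256 = 161 → c7 a1.
Recomputed tag = c7a1; claimed = efa1 → mismatch.

invalid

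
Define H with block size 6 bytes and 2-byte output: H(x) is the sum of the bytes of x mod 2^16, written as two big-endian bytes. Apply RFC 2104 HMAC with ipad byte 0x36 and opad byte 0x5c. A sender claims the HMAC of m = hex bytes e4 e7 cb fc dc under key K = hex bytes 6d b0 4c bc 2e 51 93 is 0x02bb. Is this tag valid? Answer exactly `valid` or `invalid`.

valid

Key hex bytes 6d b0 4c bc 2e 51 93 is 7 bytes > B = 6, so hash it first: H(key) = 03 37, then zero-pad to 6 bytes: K' = 03 37 00 00 00 00.
K' ⊕ ipad = 35 01 36 36 36 36; K' ⊕ opad = 5f 6b 5c 5c 5c 5c.
Inner hash: sum = 53+1+54+54+54+54+228+231+203+252+220 = 1404 → 05 7c.
Outer hash (recomputed tag): sum = 95+107+92+92+92+92+5+124 = 699 → 02 bb.
Recomputed tag = 02bb; claimed = 02bb → match.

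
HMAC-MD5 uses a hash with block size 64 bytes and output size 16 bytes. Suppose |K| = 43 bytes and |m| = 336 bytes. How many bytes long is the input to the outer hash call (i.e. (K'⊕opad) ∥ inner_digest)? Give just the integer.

80

Key is 43 ≤ 64 bytes, zero-padded: |K'| = 64.
Outer input = (K'⊕opad) ∥ H(inner) → 64 + 16 = 80 bytes.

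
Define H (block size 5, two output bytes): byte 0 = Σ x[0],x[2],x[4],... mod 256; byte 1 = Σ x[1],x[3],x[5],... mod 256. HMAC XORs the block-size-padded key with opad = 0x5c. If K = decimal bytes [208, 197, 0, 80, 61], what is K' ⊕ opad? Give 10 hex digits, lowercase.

8c995c0c61

Key decimal bytes [208, 197, 0, 80, 61] = d0 c5 00 50 3d is exactly B = 5 bytes: K' = d0 c5 00 50 3d.
XOR each byte with 0x5c: d0⊕5c=8c, c5⊕5c=99, 00⊕5c=5c, 50⊕5c=0c, 3d⊕5c=61.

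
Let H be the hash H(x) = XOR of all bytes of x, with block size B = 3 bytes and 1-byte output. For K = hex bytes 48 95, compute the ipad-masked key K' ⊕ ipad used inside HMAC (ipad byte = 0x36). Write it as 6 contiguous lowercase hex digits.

Key hex bytes 48 95 is 2 bytes ≤ B = 3; zero-pad to 3 bytes: K' = 48 95 00.
XOR each byte with 0x36: 48⊕36=7e, 95⊕36=a3, 00⊕36=36.

7ea336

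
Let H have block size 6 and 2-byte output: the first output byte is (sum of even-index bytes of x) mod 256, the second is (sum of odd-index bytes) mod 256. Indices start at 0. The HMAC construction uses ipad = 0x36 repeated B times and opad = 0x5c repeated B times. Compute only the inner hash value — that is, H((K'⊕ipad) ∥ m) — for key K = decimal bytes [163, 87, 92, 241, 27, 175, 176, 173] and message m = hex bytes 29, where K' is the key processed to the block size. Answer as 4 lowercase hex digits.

91fe

Key decimal bytes [163, 87, 92, 241, 27, 175, 176, 173] = a3 57 5c f1 1b af b0 ad is 8 bytes > B = 6, so hash it first: H(key) = ca a4, then zero-pad to 6 bytes: K' = ca a4 00 00 00 00.
K' ⊕ ipad = fc 92 36 36 36 36.
Inner input = fc 92 36 36 36 36 ∥ 29.
Inner hash: even-index sum = 401 mod 256 = 145; odd-index sum = 254 mod 256 = 254 → 91 fe.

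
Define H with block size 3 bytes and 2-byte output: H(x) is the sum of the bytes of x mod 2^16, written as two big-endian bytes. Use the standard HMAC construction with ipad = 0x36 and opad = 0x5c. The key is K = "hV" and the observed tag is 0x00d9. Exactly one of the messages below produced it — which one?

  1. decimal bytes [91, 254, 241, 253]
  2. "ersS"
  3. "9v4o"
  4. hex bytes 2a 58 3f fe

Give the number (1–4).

1

Key "hV" = 68 56 is 2 bytes ≤ B = 3; zero-pad to 3 bytes: K' = 68 56 00.
K' ⊕ ipad = 5e 60 36; K' ⊕ opad = 34 0a 5c.
m1: inner = H(5e 60 36 5b fe f1 fd) = 04 3b; tag = H(34 0a 5c 04 3b) = 00d9 ← matches
m2: inner = H(5e 60 36 65 72 73 53) = 02 91; tag = H(34 0a 5c 02 91) = 012d
m3: inner = H(5e 60 36 39 76 34 6f) = 02 46; tag = H(34 0a 5c 02 46) = 00e2
m4: inner = H(5e 60 36 2a 58 3f fe) = 02 b3; tag = H(34 0a 5c 02 b3) = 014f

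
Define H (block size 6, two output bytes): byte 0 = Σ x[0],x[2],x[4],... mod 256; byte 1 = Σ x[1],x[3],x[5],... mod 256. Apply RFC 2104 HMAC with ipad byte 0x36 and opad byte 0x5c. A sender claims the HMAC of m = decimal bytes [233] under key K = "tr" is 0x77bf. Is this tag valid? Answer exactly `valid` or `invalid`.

invalid

Key "tr" = 74 72 is 2 bytes ≤ B = 6; zero-pad to 6 bytes: K' = 74 72 00 00 00 00.
K' ⊕ ipad = 42 44 36 36 36 36; K' ⊕ opad = 28 2e 5c 5c 5c 5c.
Inner hash: even-index sum = 407 mod 256 = 151; odd-index sum = 176 mod 256 = 176 → 97 b0.
Outer hash (recomputed tag): even-index sum = 375 mod 256 = 119; odd-index sum = 406 mod 256 = 150 → 77 96.
Recomputed tag = 7796; claimed = 77bf → mismatch.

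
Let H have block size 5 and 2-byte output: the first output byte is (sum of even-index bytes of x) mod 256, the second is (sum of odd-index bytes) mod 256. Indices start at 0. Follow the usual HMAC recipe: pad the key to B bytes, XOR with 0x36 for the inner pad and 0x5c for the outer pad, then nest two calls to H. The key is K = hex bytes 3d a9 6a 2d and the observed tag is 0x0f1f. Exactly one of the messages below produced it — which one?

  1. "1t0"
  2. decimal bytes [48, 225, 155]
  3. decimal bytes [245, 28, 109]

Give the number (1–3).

Key hex bytes 3d a9 6a 2d is 4 bytes ≤ B = 5; zero-pad to 5 bytes: K' = 3d a9 6a 2d 00.
K' ⊕ ipad = 0b 9f 5c 1b 36; K' ⊕ opad = 61 f5 36 71 5c.
m1: inner = H(0b 9f 5c 1b 36 31 74 30) = 11 1b; tag = H(61 f5 36 71 5c 11 1b) = 0e77
m2: inner = H(0b 9f 5c 1b 36 30 e1 9b) = 7e 85; tag = H(61 f5 36 71 5c 7e 85) = 78e4
m3: inner = H(0b 9f 5c 1b 36 f5 1c 6d) = b9 1c; tag = H(61 f5 36 71 5c b9 1c) = 0f1f ← matches

3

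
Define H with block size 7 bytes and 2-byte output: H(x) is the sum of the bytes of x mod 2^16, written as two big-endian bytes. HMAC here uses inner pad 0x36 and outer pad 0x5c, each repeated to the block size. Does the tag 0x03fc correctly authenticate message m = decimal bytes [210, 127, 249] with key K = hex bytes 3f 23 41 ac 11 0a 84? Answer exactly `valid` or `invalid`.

Key hex bytes 3f 23 41 ac 11 0a 84 is exactly B = 7 bytes: K' = 3f 23 41 ac 11 0a 84.
K' ⊕ ipad = 09 15 77 9a 27 3c b2; K' ⊕ opad = 63 7f 1d f0 4d 56 d8.
Inner hash: sum = 9+21+119+154+39+60+178+210+127+249 = 1166 → 04 8e.
Outer hash (recomputed tag): sum = 99+127+29+240+77+86+216+4+142 = 1020 → 03 fc.
Recomputed tag = 03fc; claimed = 03fc → match.

valid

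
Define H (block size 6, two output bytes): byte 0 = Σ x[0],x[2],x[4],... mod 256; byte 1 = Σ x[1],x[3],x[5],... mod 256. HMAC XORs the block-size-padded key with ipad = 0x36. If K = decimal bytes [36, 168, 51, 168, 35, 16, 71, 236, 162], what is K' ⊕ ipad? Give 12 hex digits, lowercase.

557a36363636

Key decimal bytes [36, 168, 51, 168, 35, 16, 71, 236, 162] = 24 a8 33 a8 23 10 47 ec a2 is 9 bytes > B = 6, so hash it first: H(key) = 63 4c, then zero-pad to 6 bytes: K' = 63 4c 00 00 00 00.
XOR each byte with 0x36: 63⊕36=55, 4c⊕36=7a, 00⊕36=36, 00⊕36=36, 00⊕36=36, 00⊕36=36.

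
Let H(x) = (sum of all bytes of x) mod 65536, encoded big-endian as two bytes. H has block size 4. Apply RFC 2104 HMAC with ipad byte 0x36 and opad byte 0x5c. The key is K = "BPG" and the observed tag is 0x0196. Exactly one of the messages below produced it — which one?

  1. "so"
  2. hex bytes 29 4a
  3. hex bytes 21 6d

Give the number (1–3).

2

Key "BPG" = 42 50 47 is 3 bytes ≤ B = 4; zero-pad to 4 bytes: K' = 42 50 47 00.
K' ⊕ ipad = 74 66 71 36; K' ⊕ opad = 1e 0c 1b 5c.
m1: inner = H(74 66 71 36 73 6f) = 02 63; tag = H(1e 0c 1b 5c 02 63) = 0106
m2: inner = H(74 66 71 36 29 4a) = 01 f4; tag = H(1e 0c 1b 5c 01 f4) = 0196 ← matches
m3: inner = H(74 66 71 36 21 6d) = 02 0f; tag = H(1e 0c 1b 5c 02 0f) = 00b2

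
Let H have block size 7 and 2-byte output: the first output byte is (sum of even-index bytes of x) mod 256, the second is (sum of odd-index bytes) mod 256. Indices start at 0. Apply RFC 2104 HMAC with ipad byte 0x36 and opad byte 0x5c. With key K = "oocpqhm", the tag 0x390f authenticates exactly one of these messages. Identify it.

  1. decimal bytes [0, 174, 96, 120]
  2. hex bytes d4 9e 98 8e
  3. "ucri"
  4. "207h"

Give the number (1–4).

Key "oocpqhm" = 6f 6f 63 70 71 68 6d is exactly B = 7 bytes: K' = 6f 6f 63 70 71 68 6d.
K' ⊕ ipad = 59 59 55 46 47 5e 5b; K' ⊕ opad = 33 33 3f 2c 2d 34 31.
m1: inner = H(59 59 55 46 47 5e 5b 00 ae 60 78) = 76 5d; tag = H(33 33 3f 2c 2d 34 31 76 5d) = 2d09
m2: inner = H(59 59 55 46 47 5e 5b d4 9e 98 8e) = 7c 69; tag = H(33 33 3f 2c 2d 34 31 7c 69) = 390f ← matches
m3: inner = H(59 59 55 46 47 5e 5b 75 63 72 69) = 1c e4; tag = H(33 33 3f 2c 2d 34 31 1c e4) = b4af
m4: inner = H(59 59 55 46 47 5e 5b 32 30 37 68) = e8 66; tag = H(33 33 3f 2c 2d 34 31 e8 66) = 367b

2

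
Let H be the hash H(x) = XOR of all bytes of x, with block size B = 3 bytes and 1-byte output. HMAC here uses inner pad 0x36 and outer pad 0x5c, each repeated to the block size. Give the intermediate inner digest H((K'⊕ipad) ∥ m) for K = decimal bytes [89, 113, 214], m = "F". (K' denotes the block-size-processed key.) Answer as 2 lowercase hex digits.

Key decimal bytes [89, 113, 214] = 59 71 d6 is exactly B = 3 bytes: K' = 59 71 d6.
K' ⊕ ipad = 6f 47 e0.
Inner input = 6f 47 e0 ∥ 46.
Inner hash: XOR 6f⊕47⊕e0⊕46 = 8e.

8e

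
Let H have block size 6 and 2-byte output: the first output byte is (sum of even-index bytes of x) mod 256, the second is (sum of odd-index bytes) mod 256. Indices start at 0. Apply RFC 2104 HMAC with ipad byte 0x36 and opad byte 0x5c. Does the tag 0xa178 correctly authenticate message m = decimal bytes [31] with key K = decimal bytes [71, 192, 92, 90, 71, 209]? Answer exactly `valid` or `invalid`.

Key decimal bytes [71, 192, 92, 90, 71, 209] = 47 c0 5c 5a 47 d1 is exactly B = 6 bytes: K' = 47 c0 5c 5a 47 d1.
K' ⊕ ipad = 71 f6 6a 6c 71 e7; K' ⊕ opad = 1b 9c 00 06 1b 8d.
Inner hash: even-index sum = 363 mod 256 = 107; odd-index sum = 585 mod 256 = 73 → 6b 49.
Outer hash (recomputed tag): even-index sum = 161 mod 256 = 161; odd-index sum = 376 mod 256 = 120 → a1 78.
Recomputed tag = a178; claimed = a178 → match.

valid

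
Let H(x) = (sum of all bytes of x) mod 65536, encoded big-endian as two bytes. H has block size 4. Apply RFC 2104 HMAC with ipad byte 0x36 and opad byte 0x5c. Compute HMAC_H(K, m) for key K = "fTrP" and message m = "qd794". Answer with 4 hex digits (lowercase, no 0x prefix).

0153

Key "fTrP" = 66 54 72 50 is exactly B = 4 bytes: K' = 66 54 72 50.
K' ⊕ ipad = 50 62 44 66.  K' ⊕ opad = 3a 08 2e 0c.
Inner input = (K'⊕ipad) ∥ m = 50 62 44 66 ∥ 71 64 37 39 34.
Inner hash: sum = 80+98+68+102+113+100+55+57+52 = 725 → 02 d5.
Outer input = (K'⊕opad) ∥ inner = 3a 08 2e 0c ∥ 02 d5.
Outer hash (tag): sum = 58+8+46+12+2+213 = 339 → 01 53.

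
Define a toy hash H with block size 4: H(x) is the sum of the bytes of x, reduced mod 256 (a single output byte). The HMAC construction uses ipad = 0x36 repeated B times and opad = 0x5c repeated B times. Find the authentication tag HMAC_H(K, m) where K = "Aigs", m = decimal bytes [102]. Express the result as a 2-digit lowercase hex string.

Key "Aigs" = 41 69 67 73 is exactly B = 4 bytes: K' = 41 69 67 73.
K' ⊕ ipad = 77 5f 51 45.  K' ⊕ opad = 1d 35 3b 2f.
Inner input = (K'⊕ipad) ∥ m = 77 5f 51 45 ∥ 66.
Inner hash: sum = 119+95+81+69+102 = 466; mod 256 = 210 → d2.
Outer input = (K'⊕opad) ∥ inner = 1d 35 3b 2f ∥ d2.
Outer hash (tag): sum = 29+53+59+47+210 = 398; mod 256 = 142 → 8e.

8e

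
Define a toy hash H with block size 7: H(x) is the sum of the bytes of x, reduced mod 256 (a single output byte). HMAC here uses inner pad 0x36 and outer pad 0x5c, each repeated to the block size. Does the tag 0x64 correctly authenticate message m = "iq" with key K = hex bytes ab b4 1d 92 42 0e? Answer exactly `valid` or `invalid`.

Key hex bytes ab b4 1d 92 42 0e is 6 bytes ≤ B = 7; zero-pad to 7 bytes: K' = ab b4 1d 92 42 0e 00.
K' ⊕ ipad = 9d 82 2b a4 74 38 36; K' ⊕ opad = f7 e8 41 ce 1e 52 5c.
Inner hash: sum = 157+130+43+164+116+56+54+105+113 = 938; mod 256 = 170 → aa.
Outer hash (recomputed tag): sum = 247+232+65+206+30+82+92+170 = 1124; mod 256 = 100 → 64.
Recomputed tag = 64; claimed = 64 → match.

valid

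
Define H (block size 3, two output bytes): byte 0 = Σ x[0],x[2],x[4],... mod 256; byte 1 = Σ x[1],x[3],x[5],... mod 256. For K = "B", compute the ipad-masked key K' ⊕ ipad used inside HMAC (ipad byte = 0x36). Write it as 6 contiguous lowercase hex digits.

Key "B" = 42 is 1 byte ≤ B = 3; zero-pad to 3 bytes: K' = 42 00 00.
XOR each byte with 0x36: 42⊕36=74, 00⊕36=36, 00⊕36=36.

743636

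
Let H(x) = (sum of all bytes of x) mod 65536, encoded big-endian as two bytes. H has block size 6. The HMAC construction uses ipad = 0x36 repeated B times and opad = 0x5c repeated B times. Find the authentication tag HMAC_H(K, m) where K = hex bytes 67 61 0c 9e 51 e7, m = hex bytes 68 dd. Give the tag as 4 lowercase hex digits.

025d

Key hex bytes 67 61 0c 9e 51 e7 is exactly B = 6 bytes: K' = 67 61 0c 9e 51 e7.
K' ⊕ ipad = 51 57 3a a8 67 d1.  K' ⊕ opad = 3b 3d 50 c2 0d bb.
Inner input = (K'⊕ipad) ∥ m = 51 57 3a a8 67 d1 ∥ 68 dd.
Inner hash: sum = 81+87+58+168+103+209+104+221 = 1031 → 04 07.
Outer input = (K'⊕opad) ∥ inner = 3b 3d 50 c2 0d bb ∥ 04 07.
Outer hash (tag): sum = 59+61+80+194+13+187+4+7 = 605 → 02 5d.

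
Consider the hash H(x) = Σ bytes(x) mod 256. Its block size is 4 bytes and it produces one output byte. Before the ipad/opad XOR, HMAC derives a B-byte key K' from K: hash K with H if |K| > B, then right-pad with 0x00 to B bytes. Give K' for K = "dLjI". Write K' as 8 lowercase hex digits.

644c6a49

Key "dLjI" = 64 4c 6a 49 is exactly B = 4 bytes: K' = 64 4c 6a 49.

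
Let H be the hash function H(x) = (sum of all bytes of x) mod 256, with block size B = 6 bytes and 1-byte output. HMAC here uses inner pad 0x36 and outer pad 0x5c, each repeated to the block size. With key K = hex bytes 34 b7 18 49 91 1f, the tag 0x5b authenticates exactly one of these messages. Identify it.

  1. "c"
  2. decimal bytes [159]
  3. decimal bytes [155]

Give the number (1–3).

Key hex bytes 34 b7 18 49 91 1f is exactly B = 6 bytes: K' = 34 b7 18 49 91 1f.
K' ⊕ ipad = 02 81 2e 7f a7 29; K' ⊕ opad = 68 eb 44 15 cd 43.
m1: inner = H(02 81 2e 7f a7 29 63) = 63; tag = H(68 eb 44 15 cd 43 63) = 1f
m2: inner = H(02 81 2e 7f a7 29 9f) = 9f; tag = H(68 eb 44 15 cd 43 9f) = 5b ← matches
m3: inner = H(02 81 2e 7f a7 29 9b) = 9b; tag = H(68 eb 44 15 cd 43 9b) = 57

2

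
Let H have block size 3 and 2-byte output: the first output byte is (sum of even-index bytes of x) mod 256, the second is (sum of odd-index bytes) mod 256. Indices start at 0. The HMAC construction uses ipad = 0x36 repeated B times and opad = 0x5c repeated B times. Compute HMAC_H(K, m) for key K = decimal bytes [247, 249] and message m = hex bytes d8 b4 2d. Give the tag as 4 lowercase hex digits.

db50

Key decimal bytes [247, 249] = f7 f9 is 2 bytes ≤ B = 3; zero-pad to 3 bytes: K' = f7 f9 00.
K' ⊕ ipad = c1 cf 36.  K' ⊕ opad = ab a5 5c.
Inner input = (K'⊕ipad) ∥ m = c1 cf 36 ∥ d8 b4 2d.
Inner hash: even-index sum = 427 mod 256 = 171; odd-index sum = 468 mod 256 = 212 → ab d4.
Outer input = (K'⊕opad) ∥ inner = ab a5 5c ∥ ab d4.
Outer hash (tag): even-index sum = 475 mod 256 = 219; odd-index sum = 336 mod 256 = 80 → db 50.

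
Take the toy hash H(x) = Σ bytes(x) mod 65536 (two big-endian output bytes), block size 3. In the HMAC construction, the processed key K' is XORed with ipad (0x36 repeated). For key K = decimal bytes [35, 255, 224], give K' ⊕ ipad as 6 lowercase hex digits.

Key decimal bytes [35, 255, 224] = 23 ff e0 is exactly B = 3 bytes: K' = 23 ff e0.
XOR each byte with 0x36: 23⊕36=15, ff⊕36=c9, e0⊕36=d6.

15c9d6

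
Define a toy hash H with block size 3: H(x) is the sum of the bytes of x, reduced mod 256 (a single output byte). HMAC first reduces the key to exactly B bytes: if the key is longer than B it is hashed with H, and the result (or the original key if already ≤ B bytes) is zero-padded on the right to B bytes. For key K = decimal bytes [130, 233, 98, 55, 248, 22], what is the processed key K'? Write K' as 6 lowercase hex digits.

120000

|K| = 6 > B = 3, so first hash the key.
H(K): sum = 130+233+98+55+248+22 = 786; mod 256 = 18 → 12.
Zero-pad H(K) = 12 to 3 bytes: K' = 12 00 00.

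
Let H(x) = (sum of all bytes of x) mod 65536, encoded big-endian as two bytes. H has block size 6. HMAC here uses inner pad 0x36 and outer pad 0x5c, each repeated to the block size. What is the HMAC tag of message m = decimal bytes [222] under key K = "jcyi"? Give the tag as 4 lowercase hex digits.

Key "jcyi" = 6a 63 79 69 is 4 bytes ≤ B = 6; zero-pad to 6 bytes: K' = 6a 63 79 69 00 00.
K' ⊕ ipad = 5c 55 4f 5f 36 36.  K' ⊕ opad = 36 3f 25 35 5c 5c.
Inner input = (K'⊕ipad) ∥ m = 5c 55 4f 5f 36 36 ∥ de.
Inner hash: sum = 92+85+79+95+54+54+222 = 681 → 02 a9.
Outer input = (K'⊕opad) ∥ inner = 36 3f 25 35 5c 5c ∥ 02 a9.
Outer hash (tag): sum = 54+63+37+53+92+92+2+169 = 562 → 02 32.

0232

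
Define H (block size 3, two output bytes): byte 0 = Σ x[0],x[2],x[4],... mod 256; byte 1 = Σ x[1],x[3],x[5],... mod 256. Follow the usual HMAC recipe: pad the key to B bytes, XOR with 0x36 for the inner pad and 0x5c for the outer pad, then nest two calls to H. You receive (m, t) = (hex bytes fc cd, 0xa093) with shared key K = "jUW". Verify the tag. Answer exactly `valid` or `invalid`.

Key "jUW" = 6a 55 57 is exactly B = 3 bytes: K' = 6a 55 57.
K' ⊕ ipad = 5c 63 61; K' ⊕ opad = 36 09 0b.
Inner hash: even-index sum = 394 mod 256 = 138; odd-index sum = 351 mod 256 = 95 → 8a 5f.
Outer hash (recomputed tag): even-index sum = 160 mod 256 = 160; odd-index sum = 147 mod 256 = 147 → a0 93.
Recomputed tag = a093; claimed = a093 → match.

valid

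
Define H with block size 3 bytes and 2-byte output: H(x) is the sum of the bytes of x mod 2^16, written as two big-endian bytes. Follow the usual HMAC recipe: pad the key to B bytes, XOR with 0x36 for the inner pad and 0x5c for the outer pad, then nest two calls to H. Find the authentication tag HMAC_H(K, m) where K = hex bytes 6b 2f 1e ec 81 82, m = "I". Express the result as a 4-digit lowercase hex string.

Key hex bytes 6b 2f 1e ec 81 82 is 6 bytes > B = 3, so hash it first: H(key) = 02 a7, then zero-pad to 3 bytes: K' = 02 a7 00.
K' ⊕ ipad = 34 91 36.  K' ⊕ opad = 5e fb 5c.
Inner input = (K'⊕ipad) ∥ m = 34 91 36 ∥ 49.
Inner hash: sum = 52+145+54+73 = 324 → 01 44.
Outer input = (K'⊕opad) ∥ inner = 5e fb 5c ∥ 01 44.
Outer hash (tag): sum = 94+251+92+1+68 = 506 → 01 fa.

01fa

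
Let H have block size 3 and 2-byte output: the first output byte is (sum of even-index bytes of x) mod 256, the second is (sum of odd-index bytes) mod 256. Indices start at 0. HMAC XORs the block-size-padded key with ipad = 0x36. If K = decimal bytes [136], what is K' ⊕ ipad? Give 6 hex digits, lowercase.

be3636

Key decimal bytes [136] = 88 is 1 byte ≤ B = 3; zero-pad to 3 bytes: K' = 88 00 00.
XOR each byte with 0x36: 88⊕36=be, 00⊕36=36, 00⊕36=36.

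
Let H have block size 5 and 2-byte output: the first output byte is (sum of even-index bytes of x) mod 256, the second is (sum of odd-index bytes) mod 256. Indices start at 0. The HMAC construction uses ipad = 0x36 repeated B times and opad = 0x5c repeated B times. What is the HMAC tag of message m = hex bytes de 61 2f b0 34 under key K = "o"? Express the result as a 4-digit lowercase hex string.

Key "o" = 6f is 1 byte ≤ B = 5; zero-pad to 5 bytes: K' = 6f 00 00 00 00.
K' ⊕ ipad = 59 36 36 36 36.  K' ⊕ opad = 33 5c 5c 5c 5c.
Inner input = (K'⊕ipad) ∥ m = 59 36 36 36 36 ∥ de 61 2f b0 34.
Inner hash: even-index sum = 470 mod 256 = 214; odd-index sum = 429 mod 256 = 173 → d6 ad.
Outer input = (K'⊕opad) ∥ inner = 33 5c 5c 5c 5c ∥ d6 ad.
Outer hash (tag): even-index sum = 408 mod 256 = 152; odd-index sum = 398 mod 256 = 142 → 98 8e.

988e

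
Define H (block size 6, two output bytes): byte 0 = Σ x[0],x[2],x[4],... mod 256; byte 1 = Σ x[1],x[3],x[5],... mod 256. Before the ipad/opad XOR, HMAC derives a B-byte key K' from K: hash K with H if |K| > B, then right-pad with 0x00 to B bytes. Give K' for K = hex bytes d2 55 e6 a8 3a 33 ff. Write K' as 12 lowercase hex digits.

|K| = 7 > B = 6, so first hash the key.
H(K): even-index sum = 753 mod 256 = 241; odd-index sum = 304 mod 256 = 48 → f1 30.
Zero-pad H(K) = f1 30 to 6 bytes: K' = f1 30 00 00 00 00.

f13000000000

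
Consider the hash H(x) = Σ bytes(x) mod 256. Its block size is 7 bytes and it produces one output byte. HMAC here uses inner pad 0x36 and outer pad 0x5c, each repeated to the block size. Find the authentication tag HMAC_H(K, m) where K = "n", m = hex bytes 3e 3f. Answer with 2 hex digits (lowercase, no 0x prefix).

73

Key "n" = 6e is 1 byte ≤ B = 7; zero-pad to 7 bytes: K' = 6e 00 00 00 00 00 00.
K' ⊕ ipad = 58 36 36 36 36 36 36.  K' ⊕ opad = 32 5c 5c 5c 5c 5c 5c.
Inner input = (K'⊕ipad) ∥ m = 58 36 36 36 36 36 36 ∥ 3e 3f.
Inner hash: sum = 88+54+54+54+54+54+54+62+63 = 537; mod 256 = 25 → 19.
Outer input = (K'⊕opad) ∥ inner = 32 5c 5c 5c 5c 5c 5c ∥ 19.
Outer hash (tag): sum = 50+92+92+92+92+92+92+25 = 627; mod 256 = 115 → 73.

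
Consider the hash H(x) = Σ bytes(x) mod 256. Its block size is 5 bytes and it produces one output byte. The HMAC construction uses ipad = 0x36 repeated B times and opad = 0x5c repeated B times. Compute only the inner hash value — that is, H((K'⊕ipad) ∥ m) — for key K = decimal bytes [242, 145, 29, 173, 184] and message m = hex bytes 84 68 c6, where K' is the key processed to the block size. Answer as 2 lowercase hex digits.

71

Key decimal bytes [242, 145, 29, 173, 184] = f2 91 1d ad b8 is exactly B = 5 bytes: K' = f2 91 1d ad b8.
K' ⊕ ipad = c4 a7 2b 9b 8e.
Inner input = c4 a7 2b 9b 8e ∥ 84 68 c6.
Inner hash: sum = 196+167+43+155+142+132+104+198 = 1137; mod 256 = 113 → 71.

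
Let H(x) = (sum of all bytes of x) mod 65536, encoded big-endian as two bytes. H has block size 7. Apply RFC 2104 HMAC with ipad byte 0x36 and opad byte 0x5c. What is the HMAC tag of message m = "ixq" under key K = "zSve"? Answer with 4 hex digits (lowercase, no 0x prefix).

Key "zSve" = 7a 53 76 65 is 4 bytes ≤ B = 7; zero-pad to 7 bytes: K' = 7a 53 76 65 00 00 00.
K' ⊕ ipad = 4c 65 40 53 36 36 36.  K' ⊕ opad = 26 0f 2a 39 5c 5c 5c.
Inner input = (K'⊕ipad) ∥ m = 4c 65 40 53 36 36 36 ∥ 69 78 71.
Inner hash: sum = 76+101+64+83+54+54+54+105+120+113 = 824 → 03 38.
Outer input = (K'⊕opad) ∥ inner = 26 0f 2a 39 5c 5c 5c ∥ 03 38.
Outer hash (tag): sum = 38+15+42+57+92+92+92+3+56 = 487 → 01 e7.

01e7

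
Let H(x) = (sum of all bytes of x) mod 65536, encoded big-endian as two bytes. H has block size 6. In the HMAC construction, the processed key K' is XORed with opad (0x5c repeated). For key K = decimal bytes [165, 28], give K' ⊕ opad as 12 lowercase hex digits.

Key decimal bytes [165, 28] = a5 1c is 2 bytes ≤ B = 6; zero-pad to 6 bytes: K' = a5 1c 00 00 00 00.
XOR each byte with 0x5c: a5⊕5c=f9, 1c⊕5c=40, 00⊕5c=5c, 00⊕5c=5c, 00⊕5c=5c, 00⊕5c=5c.

f9405c5c5c5c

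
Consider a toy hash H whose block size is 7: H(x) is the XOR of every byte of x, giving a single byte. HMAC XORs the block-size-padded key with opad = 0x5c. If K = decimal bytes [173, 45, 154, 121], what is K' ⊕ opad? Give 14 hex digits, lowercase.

Key decimal bytes [173, 45, 154, 121] = ad 2d 9a 79 is 4 bytes ≤ B = 7; zero-pad to 7 bytes: K' = ad 2d 9a 79 00 00 00.
XOR each byte with 0x5c: ad⊕5c=f1, 2d⊕5c=71, 9a⊕5c=c6, 79⊕5c=25, 00⊕5c=5c, 00⊕5c=5c, 00⊕5c=5c.

f171c6255c5c5c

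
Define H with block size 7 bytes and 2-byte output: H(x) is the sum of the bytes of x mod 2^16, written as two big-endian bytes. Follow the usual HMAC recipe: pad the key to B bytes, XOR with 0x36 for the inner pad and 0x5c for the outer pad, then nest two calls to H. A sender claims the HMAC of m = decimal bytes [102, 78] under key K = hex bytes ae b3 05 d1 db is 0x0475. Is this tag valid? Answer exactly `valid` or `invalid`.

invalid

Key hex bytes ae b3 05 d1 db is 5 bytes ≤ B = 7; zero-pad to 7 bytes: K' = ae b3 05 d1 db 00 00.
K' ⊕ ipad = 98 85 33 e7 ed 36 36; K' ⊕ opad = f2 ef 59 8d 87 5c 5c.
Inner hash: sum = 152+133+51+231+237+54+54+102+78 = 1092 → 04 44.
Outer hash (recomputed tag): sum = 242+239+89+141+135+92+92+4+68 = 1102 → 04 4e.
Recomputed tag = 044e; claimed = 0475 → mismatch.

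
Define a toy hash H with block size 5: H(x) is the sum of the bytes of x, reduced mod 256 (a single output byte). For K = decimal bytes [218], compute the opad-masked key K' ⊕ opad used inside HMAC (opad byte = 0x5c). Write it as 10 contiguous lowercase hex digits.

Key decimal bytes [218] = da is 1 byte ≤ B = 5; zero-pad to 5 bytes: K' = da 00 00 00 00.
XOR each byte with 0x5c: da⊕5c=86, 00⊕5c=5c, 00⊕5c=5c, 00⊕5c=5c, 00⊕5c=5c.

865c5c5c5c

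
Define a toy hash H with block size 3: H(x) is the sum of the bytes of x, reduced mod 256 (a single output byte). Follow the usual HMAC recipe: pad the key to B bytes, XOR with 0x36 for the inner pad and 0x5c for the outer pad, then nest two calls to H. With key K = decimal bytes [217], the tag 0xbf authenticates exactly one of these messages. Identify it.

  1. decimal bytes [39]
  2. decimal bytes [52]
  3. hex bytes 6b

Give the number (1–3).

1

Key decimal bytes [217] = d9 is 1 byte ≤ B = 3; zero-pad to 3 bytes: K' = d9 00 00.
K' ⊕ ipad = ef 36 36; K' ⊕ opad = 85 5c 5c.
m1: inner = H(ef 36 36 27) = 82; tag = H(85 5c 5c 82) = bf ← matches
m2: inner = H(ef 36 36 34) = 8f; tag = H(85 5c 5c 8f) = cc
m3: inner = H(ef 36 36 6b) = c6; tag = H(85 5c 5c c6) = 03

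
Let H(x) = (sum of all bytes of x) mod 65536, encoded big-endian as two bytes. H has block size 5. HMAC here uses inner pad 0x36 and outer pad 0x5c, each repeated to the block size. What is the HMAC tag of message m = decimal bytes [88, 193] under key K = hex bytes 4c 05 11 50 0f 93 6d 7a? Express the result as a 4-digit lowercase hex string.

Key hex bytes 4c 05 11 50 0f 93 6d 7a is 8 bytes > B = 5, so hash it first: H(key) = 02 3b, then zero-pad to 5 bytes: K' = 02 3b 00 00 00.
K' ⊕ ipad = 34 0d 36 36 36.  K' ⊕ opad = 5e 67 5c 5c 5c.
Inner input = (K'⊕ipad) ∥ m = 34 0d 36 36 36 ∥ 58 c1.
Inner hash: sum = 52+13+54+54+54+88+193 = 508 → 01 fc.
Outer input = (K'⊕opad) ∥ inner = 5e 67 5c 5c 5c ∥ 01 fc.
Outer hash (tag): sum = 94+103+92+92+92+1+252 = 726 → 02 d6.

02d6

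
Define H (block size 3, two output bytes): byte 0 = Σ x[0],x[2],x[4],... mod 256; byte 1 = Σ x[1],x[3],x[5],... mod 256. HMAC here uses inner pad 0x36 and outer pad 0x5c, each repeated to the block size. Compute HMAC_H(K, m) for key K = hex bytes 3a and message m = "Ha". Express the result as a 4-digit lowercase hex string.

Key hex bytes 3a is 1 byte ≤ B = 3; zero-pad to 3 bytes: K' = 3a 00 00.
K' ⊕ ipad = 0c 36 36.  K' ⊕ opad = 66 5c 5c.
Inner input = (K'⊕ipad) ∥ m = 0c 36 36 ∥ 48 61.
Inner hash: even-index sum = 163 mod 256 = 163; odd-index sum = 126 mod 256 = 126 → a3 7e.
Outer input = (K'⊕opad) ∥ inner = 66 5c 5c ∥ a3 7e.
Outer hash (tag): even-index sum = 320 mod 256 = 64; odd-index sum = 255 mod 256 = 255 → 40 ff.

40ff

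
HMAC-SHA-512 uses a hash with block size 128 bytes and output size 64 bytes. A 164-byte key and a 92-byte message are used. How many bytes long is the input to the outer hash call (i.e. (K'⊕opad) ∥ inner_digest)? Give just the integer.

192

Key is 164 > 128 bytes, so it is hashed to 64 bytes then zero-padded to 128: |K'| = 128.
Outer input = (K'⊕opad) ∥ H(inner) → 128 + 64 = 192 bytes.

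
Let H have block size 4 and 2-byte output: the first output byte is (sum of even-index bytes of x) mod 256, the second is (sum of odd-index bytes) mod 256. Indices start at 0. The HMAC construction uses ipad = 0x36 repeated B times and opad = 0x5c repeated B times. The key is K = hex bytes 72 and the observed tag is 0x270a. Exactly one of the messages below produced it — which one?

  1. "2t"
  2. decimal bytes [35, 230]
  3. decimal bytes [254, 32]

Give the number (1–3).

Key hex bytes 72 is 1 byte ≤ B = 4; zero-pad to 4 bytes: K' = 72 00 00 00.
K' ⊕ ipad = 44 36 36 36; K' ⊕ opad = 2e 5c 5c 5c.
m1: inner = H(44 36 36 36 32 74) = ac e0; tag = H(2e 5c 5c 5c ac e0) = 3698
m2: inner = H(44 36 36 36 23 e6) = 9d 52; tag = H(2e 5c 5c 5c 9d 52) = 270a ← matches
m3: inner = H(44 36 36 36 fe 20) = 78 8c; tag = H(2e 5c 5c 5c 78 8c) = 0244

2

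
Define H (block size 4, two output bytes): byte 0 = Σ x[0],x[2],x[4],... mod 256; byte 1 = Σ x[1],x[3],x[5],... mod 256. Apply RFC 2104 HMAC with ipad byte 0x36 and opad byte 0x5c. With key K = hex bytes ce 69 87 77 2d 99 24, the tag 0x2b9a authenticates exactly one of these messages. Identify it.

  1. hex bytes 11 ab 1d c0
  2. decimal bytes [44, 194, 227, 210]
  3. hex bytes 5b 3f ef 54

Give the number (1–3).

Key hex bytes ce 69 87 77 2d 99 24 is 7 bytes > B = 4, so hash it first: H(key) = a6 79, then zero-pad to 4 bytes: K' = a6 79 00 00.
K' ⊕ ipad = 90 4f 36 36; K' ⊕ opad = fa 25 5c 5c.
m1: inner = H(90 4f 36 36 11 ab 1d c0) = f4 f0; tag = H(fa 25 5c 5c f4 f0) = 4a71
m2: inner = H(90 4f 36 36 2c c2 e3 d2) = d5 19; tag = H(fa 25 5c 5c d5 19) = 2b9a ← matches
m3: inner = H(90 4f 36 36 5b 3f ef 54) = 10 18; tag = H(fa 25 5c 5c 10 18) = 6699

2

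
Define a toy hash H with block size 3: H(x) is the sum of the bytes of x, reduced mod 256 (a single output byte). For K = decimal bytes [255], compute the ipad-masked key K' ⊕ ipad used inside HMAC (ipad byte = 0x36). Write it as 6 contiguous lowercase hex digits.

Key decimal bytes [255] = ff is 1 byte ≤ B = 3; zero-pad to 3 bytes: K' = ff 00 00.
XOR each byte with 0x36: ff⊕36=c9, 00⊕36=36, 00⊕36=36.

c93636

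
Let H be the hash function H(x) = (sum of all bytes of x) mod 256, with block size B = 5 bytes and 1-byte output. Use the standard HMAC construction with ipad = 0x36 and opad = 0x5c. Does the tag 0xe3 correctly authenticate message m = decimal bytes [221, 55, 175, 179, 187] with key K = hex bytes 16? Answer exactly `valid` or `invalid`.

Key hex bytes 16 is 1 byte ≤ B = 5; zero-pad to 5 bytes: K' = 16 00 00 00 00.
K' ⊕ ipad = 20 36 36 36 36; K' ⊕ opad = 4a 5c 5c 5c 5c.
Inner hash: sum = 32+54+54+54+54+221+55+175+179+187 = 1065; mod 256 = 41 → 29.
Outer hash (recomputed tag): sum = 74+92+92+92+92+41 = 483; mod 256 = 227 → e3.
Recomputed tag = e3; claimed = e3 → match.

valid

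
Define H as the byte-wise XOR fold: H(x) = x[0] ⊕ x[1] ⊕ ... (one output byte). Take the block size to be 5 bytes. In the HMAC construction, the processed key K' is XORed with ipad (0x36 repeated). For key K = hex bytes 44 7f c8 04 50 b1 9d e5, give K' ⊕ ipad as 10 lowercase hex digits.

5836363636

Key hex bytes 44 7f c8 04 50 b1 9d e5 is 8 bytes > B = 5, so hash it first: H(key) = 6e, then zero-pad to 5 bytes: K' = 6e 00 00 00 00.
XOR each byte with 0x36: 6e⊕36=58, 00⊕36=36, 00⊕36=36, 00⊕36=36, 00⊕36=36.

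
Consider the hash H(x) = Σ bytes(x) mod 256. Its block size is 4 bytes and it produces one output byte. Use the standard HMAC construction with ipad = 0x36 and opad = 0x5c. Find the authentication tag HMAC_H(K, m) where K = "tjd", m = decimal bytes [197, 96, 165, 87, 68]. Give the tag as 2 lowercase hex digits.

Key "tjd" = 74 6a 64 is 3 bytes ≤ B = 4; zero-pad to 4 bytes: K' = 74 6a 64 00.
K' ⊕ ipad = 42 5c 52 36.  K' ⊕ opad = 28 36 38 5c.
Inner input = (K'⊕ipad) ∥ m = 42 5c 52 36 ∥ c5 60 a5 57 44.
Inner hash: sum = 66+92+82+54+197+96+165+87+68 = 907; mod 256 = 139 → 8b.
Outer input = (K'⊕opad) ∥ inner = 28 36 38 5c ∥ 8b.
Outer hash (tag): sum = 40+54+56+92+139 = 381; mod 256 = 125 → 7d.

7d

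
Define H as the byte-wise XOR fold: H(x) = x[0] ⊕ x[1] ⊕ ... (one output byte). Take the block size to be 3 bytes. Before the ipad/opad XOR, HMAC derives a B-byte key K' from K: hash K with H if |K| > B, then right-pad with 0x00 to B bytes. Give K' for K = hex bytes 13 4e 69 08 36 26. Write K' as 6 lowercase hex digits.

2c0000

|K| = 6 > B = 3, so first hash the key.
H(K): XOR 13⊕4e⊕69⊕08⊕36⊕26 = 2c.
Zero-pad H(K) = 2c to 3 bytes: K' = 2c 00 00.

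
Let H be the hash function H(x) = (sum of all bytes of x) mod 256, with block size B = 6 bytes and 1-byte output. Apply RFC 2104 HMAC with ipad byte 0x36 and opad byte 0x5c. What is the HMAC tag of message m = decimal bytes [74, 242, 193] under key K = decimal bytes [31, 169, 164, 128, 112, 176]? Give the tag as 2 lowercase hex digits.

Key decimal bytes [31, 169, 164, 128, 112, 176] = 1f a9 a4 80 70 b0 is exactly B = 6 bytes: K' = 1f a9 a4 80 70 b0.
K' ⊕ ipad = 29 9f 92 b6 46 86.  K' ⊕ opad = 43 f5 f8 dc 2c ec.
Inner input = (K'⊕ipad) ∥ m = 29 9f 92 b6 46 86 ∥ 4a f2 c1.
Inner hash: sum = 41+159+146+182+70+134+74+242+193 = 1241; mod 256 = 217 → d9.
Outer input = (K'⊕opad) ∥ inner = 43 f5 f8 dc 2c ec ∥ d9.
Outer hash (tag): sum = 67+245+248+220+44+236+217 = 1277; mod 256 = 253 → fd.

fd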